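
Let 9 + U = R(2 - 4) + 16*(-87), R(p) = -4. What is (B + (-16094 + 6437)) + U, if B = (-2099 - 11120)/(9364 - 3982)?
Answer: -59548903/5382 ≈ -11064.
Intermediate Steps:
U = -1405 (U = -9 + (-4 + 16*(-87)) = -9 + (-4 - 1392) = -9 - 1396 = -1405)
B = -13219/5382 ≈ -2.4562
(B + (-16094 + 6437)) + U = (-13219/5382 + (-16094 + 6437)) - 1405 = (-13219/5382 - 9657) - 1405 = -51987193/5382 - 1405 = -59548903/5382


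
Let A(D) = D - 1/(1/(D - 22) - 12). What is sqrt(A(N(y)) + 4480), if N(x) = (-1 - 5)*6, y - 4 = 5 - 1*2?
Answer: sqrt(2158975622)/697 ≈ 66.664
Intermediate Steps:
y = 7 (y = 4 + (5 - 1*2) = 4 + (5 - 2) = 4 + 3 = 7)
N(x) = -36 (N(x) = -6*6 = -36)
A(D) = D - 1/(-12 + 1/(-22 + D)) (A(D) = D - 1/(1/(-22 + D) - 12) = D - 1/(-12 + 1/(-22 + D)))
sqrt(A(N(y)) + 4480) = sqrt(2*(-11 - 132*(-36) + 6*(-36)**2)/(-265 + 12*(-36)) + 4480) = sqrt(2*(-11 + 4752 + 6*1296)/(-265 - 432) + 4480) = sqrt(2*(-11 + 4752 + 7776)/(-697) + 4480) = sqrt(2*(-1/697)*12517 + 4480) = sqrt(-25034/697 + 4480) = sqrt(3097526/697) = sqrt(2158975622)/697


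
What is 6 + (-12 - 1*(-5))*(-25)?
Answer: 181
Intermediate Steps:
6 + (-12 - 1*(-5))*(-25) = 6 + (-12 + 5)*(-25) = 6 - 7*(-25) = 6 + 175 = 181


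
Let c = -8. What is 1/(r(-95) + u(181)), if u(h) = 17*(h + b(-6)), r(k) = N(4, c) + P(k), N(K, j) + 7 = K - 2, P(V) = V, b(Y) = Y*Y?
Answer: 1/3589 ≈ 0.00027863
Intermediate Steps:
b(Y) = Y**2
N(K, j) = -9 + K (N(K, j) = -7 + (K - 2) = -7 + (-2 + K) = -9 + K)
r(k) = -5 + k (r(k) = (-9 + 4) + k = -5 + k)
u(h) = 612 + 17*h (u(h) = 17*(h + (-6)**2) = 17*(h + 36) = 17*(36 + h) = 612 + 17*h)
1/(r(-95) + u(181)) = 1/((-5 - 95) + (612 + 17*181)) = 1/(-100 + (612 + 3077)) = 1/(-100 + 3689) = 1/3589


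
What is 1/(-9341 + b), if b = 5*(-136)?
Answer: -1/10021 ≈ -9.9790e-5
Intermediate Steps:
b = -680
1/(-9341 + b) = 1/(-9341 - 680) = 1/(-10021) = -1/10021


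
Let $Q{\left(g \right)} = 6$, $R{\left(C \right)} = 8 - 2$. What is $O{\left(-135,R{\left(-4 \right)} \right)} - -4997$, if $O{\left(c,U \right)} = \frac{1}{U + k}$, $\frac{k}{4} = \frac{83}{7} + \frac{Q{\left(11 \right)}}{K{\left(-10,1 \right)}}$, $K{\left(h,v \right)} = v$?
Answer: $\frac{2708381}{542} \approx 4997.0$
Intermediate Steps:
$R{\left(C \right)} = 6$ ($R{\left(C \right)} = 8 - 2 = 6$)
$k = \frac{500}{7}$ ($k = 4 \left(\frac{83}{7} + \frac{6}{1}\right) = 4 \left(83 \cdot \frac{1}{7} + 6 \cdot 1\right) = 4 \left(\frac{83}{7} + 6\right) = 4 \cdot \frac{125}{7} = \frac{500}{7} \approx 71.429$)
$O{\left(c,U \right)} = \frac{1}{\frac{500}{7} + U}$ ($O{\left(c,U \right)} = \frac{1}{U + \frac{500}{7}} = \frac{1}{\frac{500}{7} + U}$)
$O{\left(-135,R{\left(-4 \right)} \right)} - -4997 = \frac{7}{500 + 7 \cdot 6} - -4997 = \frac{7}{500 + 42} + 4997 = \frac{7}{542} + 4997 = \frac{2708381}{542}$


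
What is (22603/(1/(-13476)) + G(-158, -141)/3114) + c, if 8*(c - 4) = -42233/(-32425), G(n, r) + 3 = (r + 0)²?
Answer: -41007604652575273/134628600 ≈ -3.0460e+8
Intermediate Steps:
G(n, r) = -3 + r² (G(n, r) = -3 + (r + 0)² = -3 + r²)
c = 1079833/259400 (c = 4 + (-42233/(-32425))/8 = 4 + (-42233*(-1/32425))/8 = 4 + (⅛)*(42233/32425) = 4 + 42233/259400 = 1079833/259400 ≈ 4.1628)
(22603/(1/(-13476)) + G(-158, -141)/3114) + c = (22603/(1/(-13476)) + (-3 + (-141)²)/3114) + 1079833/259400 = (22603/(-1/13476) + (-3 + 19881)*(1/3114)) + 1079833/259400 = (22603*(-13476) + 19878*(1/3114)) + 1079833/259400 = (-304598028 + 3313/519) + 1079833/259400 = -158086373219/519 + 1079833/259400 = -41007604652575273/134628600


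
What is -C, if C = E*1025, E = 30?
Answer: -30750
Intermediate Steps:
C = 30750 (C = 30*1025 = 30750)
-C = -1*30750 = -30750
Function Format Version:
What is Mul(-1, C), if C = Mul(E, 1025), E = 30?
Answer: -30750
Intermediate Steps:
C = 30750 (C = Mul(30, 1025) = 30750)
Mul(-1, C) = Mul(-1, 30750) = -30750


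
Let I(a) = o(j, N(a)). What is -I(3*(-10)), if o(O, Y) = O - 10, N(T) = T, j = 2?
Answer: 8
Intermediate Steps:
o(O, Y) = -10 + O
I(a) = -8 (I(a) = -10 + 2 = -8)
-I(3*(-10)) = -1*(-8) = 8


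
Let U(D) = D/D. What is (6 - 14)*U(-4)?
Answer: -8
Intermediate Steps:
U(D) = 1
(6 - 14)*U(-4) = (6 - 14)*1 = -8*1 = -8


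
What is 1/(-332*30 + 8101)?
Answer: -1/1859 ≈ -0.00053792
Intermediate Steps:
1/(-332*30 + 8101) = 1/(-9960 + 8101) = 1/(-1859) = -1/1859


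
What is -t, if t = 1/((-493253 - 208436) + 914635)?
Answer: -1/212946 ≈ -4.6960e-6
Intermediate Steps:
t = 1/212946 (t = 1/(-701689 + 914635) = 1/212946 ≈ 4.6960e-6)
-t = -1*1/212946 = -1/212946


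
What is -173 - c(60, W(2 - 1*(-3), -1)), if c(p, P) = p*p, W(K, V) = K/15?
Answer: -3773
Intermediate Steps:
W(K, V) = K/15 (W(K, V) = K*(1/15) = K/15)
c(p, P) = p²
-173 - c(60, W(2 - 1*(-3), -1)) = -173 - 1*60² = -173 - 1*3600 = -173 - 3600 = -3773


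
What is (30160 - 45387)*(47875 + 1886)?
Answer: -757710747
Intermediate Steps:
(30160 - 45387)*(47875 + 1886) = -15227*49761 = -757710747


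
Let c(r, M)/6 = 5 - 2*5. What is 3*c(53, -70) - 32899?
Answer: -32989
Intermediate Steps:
c(r, M) = -30 (c(r, M) = 6*(5 - 2*5) = 6*(5 - 10) = 6*(-5) = -30)
3*c(53, -70) - 32899 = 3*(-30) - 32899 = -90 - 32899 = -32989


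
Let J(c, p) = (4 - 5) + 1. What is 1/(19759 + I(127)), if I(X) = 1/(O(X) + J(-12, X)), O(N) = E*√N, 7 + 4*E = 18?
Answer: 303636553/5999554650711 - 44*√127/5999554650711 ≈ 5.0610e-5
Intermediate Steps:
E = 11/4 (E = -7/4 + (¼)*18 = -7/4 + 9/2 = 11/4 ≈ 2.7500)
O(N) = 11*√N/4
J(c, p) = 0 (J(c, p) = -1 + 1 = 0)
I(X) = 4/(11*√X) (I(X) = 1/(11*√X/4 + 0) = 1/(11*√X/4) = 4/(11*√X))
1/(19759 + I(127)) = 1/(19759 + 4/(11*√127)) = 1/(19759 + 4*(√127/127)/11) = 1/(19759 + 4*√127/1397)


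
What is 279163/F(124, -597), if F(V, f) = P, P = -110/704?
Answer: -8933216/5 ≈ -1.7866e+6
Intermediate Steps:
P = -5/32 (P = -110*1/704 = -5/32 ≈ -0.15625)
F(V, f) = -5/32
279163/F(124, -597) = 279163/(-5/32) = 279163*(-32/5) = -8933216/5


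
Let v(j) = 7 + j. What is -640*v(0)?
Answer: -4480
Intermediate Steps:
-640*v(0) = -640*(7 + 0) = -640*7 = -4480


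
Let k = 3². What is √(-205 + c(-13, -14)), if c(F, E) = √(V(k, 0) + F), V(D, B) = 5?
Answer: √(-205 + 2*I*√2) ≈ 0.09877 + 14.318*I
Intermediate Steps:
k = 9
c(F, E) = √(5 + F)
√(-205 + c(-13, -14)) = √(-205 + √(5 - 13)) = √(-205 + √(-8)) = √(-205 + 2*I*√2)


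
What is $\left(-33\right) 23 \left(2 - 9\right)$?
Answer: $5313$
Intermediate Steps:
$\left(-33\right) 23 \left(2 - 9\right) = - 759 \left(2 - 9\right) = \left(-759\right) \left(-7\right) = 5313$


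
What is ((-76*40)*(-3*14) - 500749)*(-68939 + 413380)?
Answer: -128500259429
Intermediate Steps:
((-76*40)*(-3*14) - 500749)*(-68939 + 413380) = (-3040*(-42) - 500749)*344441 = (127680 - 500749)*344441 = -373069*344441 = -128500259429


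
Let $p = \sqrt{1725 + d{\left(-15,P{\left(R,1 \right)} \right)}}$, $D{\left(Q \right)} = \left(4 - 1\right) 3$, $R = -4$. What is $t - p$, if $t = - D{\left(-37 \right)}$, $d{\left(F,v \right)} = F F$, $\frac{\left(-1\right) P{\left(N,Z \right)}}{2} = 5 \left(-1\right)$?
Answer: $-9 - 5 \sqrt{78} \approx -53.159$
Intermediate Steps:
$D{\left(Q \right)} = 9$ ($D{\left(Q \right)} = 3 \cdot 3 = 9$)
$P{\left(N,Z \right)} = 10$ ($P{\left(N,Z \right)} = - 2 \cdot 5 \left(-1\right) = \left(-2\right) \left(-5\right) = 10$)
$d{\left(F,v \right)} = F^{2}$
$t = -9$ ($t = \left(-1\right) 9 = -9$)
$p = 5 \sqrt{78}$ ($p = \sqrt{1725 + \left(-15\right)^{2}} = \sqrt{1725 + 225} = \sqrt{1950} = 5 \sqrt{78} \approx 44.159$)
$t - p = -9 - 5 \sqrt{78}$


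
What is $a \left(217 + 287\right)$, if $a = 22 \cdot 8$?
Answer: $88704$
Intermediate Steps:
$a = 176$
$a \left(217 + 287\right) = 176 \left(217 + 287\right) = 176 \cdot 504 = 88704$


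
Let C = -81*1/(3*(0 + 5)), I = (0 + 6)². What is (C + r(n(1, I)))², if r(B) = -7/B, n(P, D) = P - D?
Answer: 676/25 ≈ 27.040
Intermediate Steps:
I = 36 (I = 6² = 36)
C = -27/5 (C = -81/(5*3) = -81/15 = -81*1/15 = -27/5 ≈ -5.4000)
(C + r(n(1, I)))² = (-27/5 - 7/(1 - 1*36))² = (-27/5 - 7/(1 - 36))² = (-27/5 - 7/(-35))² = (-27/5 - 7*(-1/35))² = (-27/5 + ⅕)² = (-26/5)² = 676/25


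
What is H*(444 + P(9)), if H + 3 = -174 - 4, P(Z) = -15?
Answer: -77649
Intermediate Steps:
H = -181 (H = -3 + (-174 - 4) = -3 - 178 = -181)
H*(444 + P(9)) = -181*(444 - 15) = -181*429 = -77649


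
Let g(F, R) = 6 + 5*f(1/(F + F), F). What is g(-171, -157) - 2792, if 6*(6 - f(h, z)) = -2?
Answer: -8263/3 ≈ -2754.3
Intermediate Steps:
f(h, z) = 19/3 (f(h, z) = 6 - 1/6*(-2) = 6 + 1/3 = 19/3)
g(F, R) = 113/3 (g(F, R) = 6 + 5*(19/3) = 6 + 95/3 = 113/3)
g(-171, -157) - 2792 = 113/3 - 2792 = -8263/3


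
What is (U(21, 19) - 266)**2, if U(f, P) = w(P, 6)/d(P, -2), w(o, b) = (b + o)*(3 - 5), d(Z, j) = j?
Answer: 58081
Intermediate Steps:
w(o, b) = -2*b - 2*o (w(o, b) = (b + o)*(-2) = -2*b - 2*o)
U(f, P) = 6 + P (U(f, P) = (-2*6 - 2*P)/(-2) = (-12 - 2*P)*(-1/2) = 6 + P)
(U(21, 19) - 266)**2 = ((6 + 19) - 266)**2 = (25 - 266)**2 = (-241)**2 = 58081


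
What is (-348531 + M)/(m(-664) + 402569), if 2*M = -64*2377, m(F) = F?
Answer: -84919/80381 ≈ -1.0565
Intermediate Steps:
M = -76064 (M = (-64*2377)/2 = (1/2)*(-152128) = -76064)
(-348531 + M)/(m(-664) + 402569) = (-348531 - 76064)/(-664 + 402569) = -424595/401905 = -424595*1/401905 = -84919/80381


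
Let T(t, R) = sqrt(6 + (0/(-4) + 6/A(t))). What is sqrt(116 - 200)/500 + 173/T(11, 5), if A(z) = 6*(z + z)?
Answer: 173*sqrt(2926)/133 + I*sqrt(21)/250 ≈ 70.361 + 0.01833*I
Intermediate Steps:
A(z) = 12*z (A(z) = 6*(2*z) = 12*z)
T(t, R) = sqrt(6 + 1/(2*t)) (T(t, R) = sqrt(6 + (0/(-4) + 6/((12*t)))) = sqrt(6 + (0*(-1/4) + 6*(1/(12*t)))) = sqrt(6 + (0 + 1/(2*t))) = sqrt(6 + 1/(2*t)))
sqrt(116 - 200)/500 + 173/T(11, 5) = sqrt(116 - 200)/500 + 173/((sqrt(24 + 2/11)/2)) = sqrt(-84)*(1/500) + 173/((sqrt(24 + 2*(1/11))/2)) = (2*I*sqrt(21))*(1/500) + 173/((sqrt(24 + 2/11)/2)) = I*sqrt(21)/250 + 173/((sqrt(266/11)/2)) = I*sqrt(21)/250 + 173/(((sqrt(2926)/11)/2)) = I*sqrt(21)/250 + 173/((sqrt(2926)/22)) = I*sqrt(21)/250 + 173*(sqrt(2926)/133) = I*sqrt(21)/250 + 173*sqrt(2926)/133 = 173*sqrt(2926)/133 + I*sqrt(21)/250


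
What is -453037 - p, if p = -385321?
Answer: -67716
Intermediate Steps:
-453037 - p = -453037 - 1*(-385321) = -453037 + 385321 = -67716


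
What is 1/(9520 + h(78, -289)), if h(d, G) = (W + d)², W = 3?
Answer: 1/16081 ≈ 6.2185e-5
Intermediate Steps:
h(d, G) = (3 + d)²
1/(9520 + h(78, -289)) = 1/(9520 + (3 + 78)²) = 1/(9520 + 81²) = 1/(9520 + 6561) = 1/16081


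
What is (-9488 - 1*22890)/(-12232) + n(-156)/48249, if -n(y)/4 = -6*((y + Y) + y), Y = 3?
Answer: 81749645/32787876 ≈ 2.4933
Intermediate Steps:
n(y) = 72 + 48*y (n(y) = -(-24)*((y + 3) + y) = -(-24)*((3 + y) + y) = -(-24)*(3 + 2*y) = -4*(-18 - 12*y) = 72 + 48*y)
(-9488 - 1*22890)/(-12232) + n(-156)/48249 = (-9488 - 1*22890)/(-12232) + (72 + 48*(-156))/48249 = (-9488 - 22890)*(-1/12232) + (72 - 7488)*(1/48249) = -32378*(-1/12232) - 7416*1/48249 = 16189/6116 - 824/5361 = 81749645/32787876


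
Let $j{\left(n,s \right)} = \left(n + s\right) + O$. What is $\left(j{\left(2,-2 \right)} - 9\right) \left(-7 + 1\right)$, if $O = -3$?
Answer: $72$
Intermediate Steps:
$j{\left(n,s \right)} = -3 + n + s$ ($j{\left(n,s \right)} = \left(n + s\right) - 3 = -3 + n + s$)
$\left(j{\left(2,-2 \right)} - 9\right) \left(-7 + 1\right) = \left(\left(-3 + 2 - 2\right) - 9\right) \left(-7 + 1\right) = \left(-3 - 9\right) \left(-6\right) = \left(-12\right) \left(-6\right) = 72$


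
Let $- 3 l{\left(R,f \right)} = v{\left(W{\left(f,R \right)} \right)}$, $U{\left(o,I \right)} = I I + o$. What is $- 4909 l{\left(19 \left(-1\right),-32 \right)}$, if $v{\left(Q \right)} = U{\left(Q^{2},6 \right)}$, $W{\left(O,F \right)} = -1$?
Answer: $\frac{181633}{3} \approx 60544.0$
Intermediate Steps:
$U{\left(o,I \right)} = o + I^{2}$ ($U{\left(o,I \right)} = I^{2} + o = o + I^{2}$)
$v{\left(Q \right)} = 36 + Q^{2}$ ($v{\left(Q \right)} = Q^{2} + 6^{2} = Q^{2} + 36 = 36 + Q^{2}$)
$l{\left(R,f \right)} = - \frac{37}{3}$ ($l{\left(R,f \right)} = - \frac{36 + \left(-1\right)^{2}}{3} = - \frac{36 + 1}{3} = \left(- \frac{1}{3}\right) 37 = - \frac{37}{3}$)
$- 4909 l{\left(19 \left(-1\right),-32 \right)} = \left(-4909\right) \left(- \frac{37}{3}\right) = \frac{181633}{3}$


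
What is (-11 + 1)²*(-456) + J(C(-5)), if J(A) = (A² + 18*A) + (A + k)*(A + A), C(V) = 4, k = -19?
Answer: -45632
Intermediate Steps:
J(A) = A² + 18*A + 2*A*(-19 + A) (J(A) = (A² + 18*A) + (A - 19)*(A + A) = (A² + 18*A) + (-19 + A)*(2*A) = (A² + 18*A) + 2*A*(-19 + A) = A² + 18*A + 2*A*(-19 + A))
(-11 + 1)²*(-456) + J(C(-5)) = (-11 + 1)²*(-456) + 4*(-20 + 3*4) = (-10)²*(-456) + 4*(-20 + 12) = 100*(-456) + 4*(-8) = -45600 - 32 = -45632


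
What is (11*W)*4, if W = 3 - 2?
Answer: 44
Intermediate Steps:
W = 1
(11*W)*4 = (11*1)*4 = 11*4 = 44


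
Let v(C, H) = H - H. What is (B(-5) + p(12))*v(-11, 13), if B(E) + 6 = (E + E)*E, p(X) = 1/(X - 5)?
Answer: 0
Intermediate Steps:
v(C, H) = 0
p(X) = 1/(-5 + X)
B(E) = -6 + 2*E² (B(E) = -6 + (E + E)*E = -6 + (2*E)*E = -6 + 2*E²)
(B(-5) + p(12))*v(-11, 13) = ((-6 + 2*(-5)²) + 1/(-5 + 12))*0 = ((-6 + 2*25) + 1/7)*0 = ((-6 + 50) + ⅐)*0 = (44 + ⅐)*0 = (309/7)*0 = 0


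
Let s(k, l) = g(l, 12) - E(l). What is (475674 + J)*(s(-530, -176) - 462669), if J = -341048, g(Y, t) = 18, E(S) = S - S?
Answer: -62284853526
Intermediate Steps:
E(S) = 0
s(k, l) = 18 (s(k, l) = 18 - 1*0 = 18 + 0 = 18)
(475674 + J)*(s(-530, -176) - 462669) = (475674 - 341048)*(18 - 462669) = 134626*(-462651) = -62284853526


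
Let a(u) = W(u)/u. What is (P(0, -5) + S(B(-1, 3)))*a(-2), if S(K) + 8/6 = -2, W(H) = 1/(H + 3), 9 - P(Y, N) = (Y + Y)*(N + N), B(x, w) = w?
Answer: -17/6 ≈ -2.8333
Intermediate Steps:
P(Y, N) = 9 - 4*N*Y (P(Y, N) = 9 - (Y + Y)*(N + N) = 9 - 2*Y*2*N = 9 - 4*N*Y)
W(H) = 1/(3 + H)
S(K) = -10/3 (S(K) = -4/3 - 2 = -10/3)
a(u) = 1/(u*(3 + u)) (a(u) = 1/((3 + u)*u) = 1/(u*(3 + u)))
(P(0, -5) + S(B(-1, 3)))*a(-2) = ((9 - 4*(-5)*0) - 10/3)*(1/((-2)*(3 - 2))) = ((9 + 0) - 10/3)*(-1/2/1) = (9 - 10/3)*(-1/2*1) = (17/3)*(-1/2) = -17/6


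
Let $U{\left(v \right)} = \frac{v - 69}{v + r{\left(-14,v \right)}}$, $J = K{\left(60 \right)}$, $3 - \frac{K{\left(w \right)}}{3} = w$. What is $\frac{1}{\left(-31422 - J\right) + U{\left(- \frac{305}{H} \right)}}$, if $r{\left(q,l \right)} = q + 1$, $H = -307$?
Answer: $- \frac{1843}{57585154} \approx -3.2005 \cdot 10^{-5}$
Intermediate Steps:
$K{\left(w \right)} = 9 - 3 w$
$r{\left(q,l \right)} = 1 + q$
$J = -171$ ($J = 9 - 180 = -171$)
$U{\left(v \right)} = \frac{-69 + v}{-13 + v}$ ($U{\left(v \right)} = \frac{v - 69}{v + \left(1 - 14\right)} = \frac{-69 + v}{v - 13} = \frac{-69 + v}{-13 + v}$)
$\frac{1}{\left(-31422 - J\right) + U{\left(- \frac{305}{H} \right)}} = \frac{1}{\left(-31422 - -171\right) + \frac{-69 - \frac{305}{-307}}{-13 - \frac{305}{-307}}} = \frac{1}{\left(-31422 + 171\right) + \frac{-69 - - \frac{305}{307}}{-13 - - \frac{305}{307}}} = \frac{1}{-31251 + \frac{-69 + \frac{305}{307}}{-13 + \frac{305}{307}}} = \frac{1}{-31251 + \frac{1}{- \frac{3686}{307}} \left(- \frac{20878}{307}\right)} = \frac{1}{-31251 - - \frac{10439}{1843}} = \frac{1}{-31251 + \frac{10439}{1843}} = \frac{1}{- \frac{57585154}{1843}} = - \frac{1843}{57585154}$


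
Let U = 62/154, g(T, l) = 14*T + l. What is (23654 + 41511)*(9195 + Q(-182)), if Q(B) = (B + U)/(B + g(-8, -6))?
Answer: 922816696313/1540 ≈ 5.9923e+8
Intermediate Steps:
g(T, l) = l + 14*T
U = 31/77 (U = 62*(1/154) = 31/77 ≈ 0.40260)
Q(B) = (31/77 + B)/(-118 + B) (Q(B) = (B + 31/77)/(B + (-6 + 14*(-8))) = (31/77 + B)/(B + (-6 - 112)) = (31/77 + B)/(B - 118) = (31/77 + B)/(-118 + B))
(23654 + 41511)*(9195 + Q(-182)) = (23654 + 41511)*(9195 + (31/77 - 182)/(-118 - 182)) = 65165*(9195 - 13983/77/(-300)) = 65165*(9195 - 1/300*(-13983/77)) = 65165*(9195 + 4661/7700) = 65165*(70806161/7700) = 922816696313/1540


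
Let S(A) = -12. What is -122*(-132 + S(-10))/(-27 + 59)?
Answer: 549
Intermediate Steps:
-122*(-132 + S(-10))/(-27 + 59) = -122*(-132 - 12)/(-27 + 59) = -(-17568)/32 = -122*(-9/2) = 549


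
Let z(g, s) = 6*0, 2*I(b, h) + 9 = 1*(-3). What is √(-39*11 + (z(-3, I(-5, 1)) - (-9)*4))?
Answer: I*√393 ≈ 19.824*I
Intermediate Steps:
I(b, h) = -6 (I(b, h) = -9/2 + (1*(-3))/2 = -9/2 + (½)*(-3) = -9/2 - 3/2 = -6)
z(g, s) = 0
√(-39*11 + (z(-3, I(-5, 1)) - (-9)*4)) = √(-39*11 + (0 - (-9)*4)) = √(-429 + (0 - 3*(-12))) = √(-429 + (0 + 36)) = √(-429 + 36) = √(-393) = I*√393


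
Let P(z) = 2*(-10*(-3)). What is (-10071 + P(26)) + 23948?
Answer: 13937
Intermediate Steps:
P(z) = 60 (P(z) = 2*30 = 60)
(-10071 + P(26)) + 23948 = (-10071 + 60) + 23948 = -10011 + 23948 = 13937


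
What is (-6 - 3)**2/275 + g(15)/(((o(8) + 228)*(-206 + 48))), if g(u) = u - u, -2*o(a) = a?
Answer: 81/275 ≈ 0.29455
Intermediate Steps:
o(a) = -a/2
g(u) = 0
(-6 - 3)**2/275 + g(15)/(((o(8) + 228)*(-206 + 48))) = (-6 - 3)**2/275 + 0/(((-1/2*8 + 228)*(-206 + 48))) = (-9)**2*(1/275) + 0/(((-4 + 228)*(-158))) = 81*(1/275) + 0/((224*(-158))) = 81/275 + 0/(-35392) = 81/275 + 0*(-1/35392) = 81/275 + 0 = 81/275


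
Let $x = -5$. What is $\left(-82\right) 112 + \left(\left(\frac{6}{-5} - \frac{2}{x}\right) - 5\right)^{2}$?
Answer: $- \frac{228759}{25} \approx -9150.4$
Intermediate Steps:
$\left(-82\right) 112 + \left(\left(\frac{6}{-5} - \frac{2}{x}\right) - 5\right)^{2} = \left(-82\right) 112 + \left(\left(\frac{6}{-5} - \frac{2}{-5}\right) - 5\right)^{2} = -9184 + \left(\left(6 \left(- \frac{1}{5}\right) - - \frac{2}{5}\right) - 5\right)^{2} = -9184 + \left(\left(- \frac{6}{5} + \frac{2}{5}\right) - 5\right)^{2} = -9184 + \left(- \frac{4}{5} - 5\right)^{2} = -9184 + \left(- \frac{29}{5}\right)^{2} = -9184 + \frac{841}{25} = - \frac{228759}{25}$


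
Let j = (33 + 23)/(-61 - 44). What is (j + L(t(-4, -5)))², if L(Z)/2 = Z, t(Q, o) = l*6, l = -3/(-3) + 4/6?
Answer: 85264/225 ≈ 378.95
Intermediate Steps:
l = 5/3 (l = -3*(-⅓) + 4*(⅙) = 1 + ⅔ = 5/3 ≈ 1.6667)
j = -8/15 (j = 56/(-105) = 56*(-1/105) = -8/15 ≈ -0.53333)
t(Q, o) = 10 (t(Q, o) = (5/3)*6 = 10)
L(Z) = 2*Z
(j + L(t(-4, -5)))² = (-8/15 + 2*10)² = (-8/15 + 20)² = (292/15)² = 85264/225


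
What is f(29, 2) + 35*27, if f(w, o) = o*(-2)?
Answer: 941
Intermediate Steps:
f(w, o) = -2*o
f(29, 2) + 35*27 = -2*2 + 35*27 = -4 + 945 = 941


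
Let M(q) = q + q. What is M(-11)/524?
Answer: -11/262 ≈ -0.041985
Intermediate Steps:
M(q) = 2*q
M(-11)/524 = (2*(-11))/524 = -22*1/524 = -11/262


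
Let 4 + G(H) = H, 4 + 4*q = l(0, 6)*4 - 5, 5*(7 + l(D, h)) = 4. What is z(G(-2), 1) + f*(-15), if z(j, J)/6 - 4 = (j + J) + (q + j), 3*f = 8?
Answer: -1327/10 ≈ -132.70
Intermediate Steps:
f = 8/3 (f = (⅓)*8 = 8/3 ≈ 2.6667)
l(D, h) = -31/5 (l(D, h) = -7 + (⅕)*4 = -7 + ⅘ = -31/5)
q = -169/20 (q = -1 + (-31/5*4 - 5)/4 = -1 + (-124/5 - 5)/4 = -1 + (¼)*(-149/5) = -1 - 149/20 = -169/20 ≈ -8.4500)
G(H) = -4 + H
z(j, J) = -267/10 + 6*J + 12*j (z(j, J) = 24 + 6*((j + J) + (-169/20 + j)) = 24 + 6*((J + j) + (-169/20 + j)) = 24 + 6*(-169/20 + J + 2*j) = 24 + (-507/10 + 6*J + 12*j) = -267/10 + 6*J + 12*j)
z(G(-2), 1) + f*(-15) = (-267/10 + 6*1 + 12*(-4 - 2)) + (8/3)*(-15) = (-267/10 + 6 + 12*(-6)) - 40 = (-267/10 + 6 - 72) - 40 = -927/10 - 40 = -1327/10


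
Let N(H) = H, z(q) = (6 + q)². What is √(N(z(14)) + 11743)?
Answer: √12143 ≈ 110.20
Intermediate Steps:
√(N(z(14)) + 11743) = √((6 + 14)² + 11743) = √(20² + 11743) = √(400 + 11743) = √12143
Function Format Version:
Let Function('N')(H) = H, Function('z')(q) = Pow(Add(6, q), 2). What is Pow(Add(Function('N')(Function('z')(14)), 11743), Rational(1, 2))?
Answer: Pow(12143, Rational(1, 2)) ≈ 110.20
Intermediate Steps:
Pow(Add(Function('N')(Function('z')(14)), 11743), Rational(1, 2)) = Pow(Add(Pow(Add(6, 14), 2), 11743), Rational(1, 2)) = Pow(Add(Pow(20, 2), 11743), Rational(1, 2)) = Pow(Add(400, 11743), Rational(1, 2)) = Pow(12143, Rational(1, 2))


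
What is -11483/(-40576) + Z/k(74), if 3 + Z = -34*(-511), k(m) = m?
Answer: 352847719/1501312 ≈ 235.03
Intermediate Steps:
Z = 17371 (Z = -3 - 34*(-511) = -3 + 17374 = 17371)
-11483/(-40576) + Z/k(74) = -11483/(-40576) + 17371/74 = -11483*(-1/40576) + 17371*(1/74) = 11483/40576 + 17371/74 = 352847719/1501312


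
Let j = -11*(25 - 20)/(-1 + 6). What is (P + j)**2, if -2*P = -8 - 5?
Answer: 81/4 ≈ 20.250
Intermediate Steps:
P = 13/2 (P = -(-8 - 5)/2 = -1/2*(-13) = 13/2 ≈ 6.5000)
j = -11 (j = -11/1 = -11*1 = -11)
(P + j)**2 = (13/2 - 11)**2 = (-9/2)**2 = 81/4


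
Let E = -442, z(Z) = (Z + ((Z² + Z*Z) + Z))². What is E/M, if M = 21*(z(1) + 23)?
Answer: -34/63 ≈ -0.53968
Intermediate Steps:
z(Z) = (2*Z + 2*Z²)² (z(Z) = (Z + ((Z² + Z²) + Z))² = (Z + (2*Z² + Z))² = (Z + (Z + 2*Z²))² = (2*Z + 2*Z²)²)
M = 819 (M = 21*(4*1²*(1 + 1)² + 23) = 21*(4*1*2² + 23) = 21*(4*1*4 + 23) = 21*(16 + 23) = 21*39 = 819)
E/M = -442/819 = -442*1/819 = -34/63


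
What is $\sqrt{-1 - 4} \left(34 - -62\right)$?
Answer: $96 i \sqrt{5} \approx 214.66 i$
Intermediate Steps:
$\sqrt{-1 - 4} \left(34 - -62\right) = \sqrt{-5} \left(34 + 62\right) = i \sqrt{5} \cdot 96 = 96 i \sqrt{5}$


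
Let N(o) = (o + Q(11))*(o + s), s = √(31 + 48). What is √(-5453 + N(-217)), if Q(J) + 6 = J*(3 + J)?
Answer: √(9520 - 69*√79) ≈ 94.375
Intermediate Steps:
Q(J) = -6 + J*(3 + J)
s = √79 ≈ 8.8882
N(o) = (148 + o)*(o + √79) (N(o) = (o + (-6 + 11² + 3*11))*(o + √79) = (o + (-6 + 121 + 33))*(o + √79) = (o + 148)*(o + √79) = (148 + o)*(o + √79))
√(-5453 + N(-217)) = √(-5453 + ((-217)² + 148*(-217) + 148*√79 - 217*√79)) = √(-5453 + (47089 - 32116 + 148*√79 - 217*√79)) = √(-5453 + (14973 - 69*√79)) = √(9520 - 69*√79)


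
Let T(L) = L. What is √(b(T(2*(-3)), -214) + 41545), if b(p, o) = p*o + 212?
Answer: √43041 ≈ 207.46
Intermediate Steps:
b(p, o) = 212 + o*p (b(p, o) = o*p + 212 = 212 + o*p)
√(b(T(2*(-3)), -214) + 41545) = √((212 - 428*(-3)) + 41545) = √((212 - 214*(-6)) + 41545) = √((212 + 1284) + 41545) = √(1496 + 41545) = √43041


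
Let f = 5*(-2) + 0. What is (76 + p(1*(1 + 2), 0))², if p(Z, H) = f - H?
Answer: 4356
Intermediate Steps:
f = -10 (f = -10 + 0 = -10)
p(Z, H) = -10 - H
(76 + p(1*(1 + 2), 0))² = (76 + (-10 - 1*0))² = (76 + (-10 + 0))² = (76 - 10)² = 66² = 4356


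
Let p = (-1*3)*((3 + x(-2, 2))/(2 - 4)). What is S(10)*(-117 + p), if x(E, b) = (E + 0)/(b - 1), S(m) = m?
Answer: -1155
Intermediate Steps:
x(E, b) = E/(-1 + b)
p = 3/2 (p = (-1*3)*((3 - 2/(-1 + 2))/(2 - 4)) = -3*(3 - 2/1)/(-2) = -3*(3 - 2*1)*(-1)/2 = -3*(3 - 2)*(-1)/2 = -3*(-1)/2 = -3*(-1/2) = 3/2 ≈ 1.5000)
S(10)*(-117 + p) = 10*(-117 + 3/2) = 10*(-231/2) = -1155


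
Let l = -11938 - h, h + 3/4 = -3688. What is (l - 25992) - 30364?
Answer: -258421/4 ≈ -64605.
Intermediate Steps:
h = -14755/4 (h = -¾ - 3688 = -14755/4 ≈ -3688.8)
l = -32997/4 (l = -11938 - 1*(-14755/4) = -11938 + 14755/4 = -32997/4 ≈ -8249.3)
(l - 25992) - 30364 = (-32997/4 - 25992) - 30364 = -136965/4 - 30364 = -258421/4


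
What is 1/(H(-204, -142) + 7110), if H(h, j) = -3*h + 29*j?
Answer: 1/3604 ≈ 0.00027747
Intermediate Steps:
1/(H(-204, -142) + 7110) = 1/((-3*(-204) + 29*(-142)) + 7110) = 1/((612 - 4118) + 7110) = 1/(-3506 + 7110) = 1/3604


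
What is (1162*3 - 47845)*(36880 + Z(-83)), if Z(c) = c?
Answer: -1632278123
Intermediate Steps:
(1162*3 - 47845)*(36880 + Z(-83)) = (1162*3 - 47845)*(36880 - 83) = (3486 - 47845)*36797 = -44359*36797 = -1632278123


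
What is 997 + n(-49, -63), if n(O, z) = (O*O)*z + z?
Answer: -150329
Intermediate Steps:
n(O, z) = z + z*O² (n(O, z) = O²*z + z = z*O² + z = z + z*O²)
997 + n(-49, -63) = 997 - 63*(1 + (-49)²) = 997 - 63*(1 + 2401) = 997 - 63*2402 = 997 - 151326 = -150329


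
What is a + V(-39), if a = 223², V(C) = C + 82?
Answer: 49772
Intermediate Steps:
V(C) = 82 + C
a = 49729
a + V(-39) = 49729 + (82 - 39) = 49729 + 43 = 49772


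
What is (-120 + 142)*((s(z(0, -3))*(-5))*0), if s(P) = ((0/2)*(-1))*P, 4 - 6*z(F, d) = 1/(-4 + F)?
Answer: 0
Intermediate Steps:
z(F, d) = ⅔ - 1/(6*(-4 + F))
s(P) = 0 (s(P) = ((0*(½))*(-1))*P = (0*(-1))*P = 0*P = 0)
(-120 + 142)*((s(z(0, -3))*(-5))*0) = (-120 + 142)*((0*(-5))*0) = 22*(0*0) = 22*0 = 0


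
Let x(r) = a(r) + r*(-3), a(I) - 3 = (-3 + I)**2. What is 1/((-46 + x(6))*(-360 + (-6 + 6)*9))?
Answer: 1/18720 ≈ 5.3419e-5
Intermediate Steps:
a(I) = 3 + (-3 + I)**2
x(r) = 3 + (-3 + r)**2 - 3*r (x(r) = (3 + (-3 + r)**2) + r*(-3) = (3 + (-3 + r)**2) - 3*r = 3 + (-3 + r)**2 - 3*r)
1/((-46 + x(6))*(-360 + (-6 + 6)*9)) = 1/((-46 + (12 + 6**2 - 9*6))*(-360 + (-6 + 6)*9)) = 1/((-46 + (12 + 36 - 54))*(-360 + 0*9)) = 1/((-46 - 6)*(-360 + 0)) = 1/(-52*(-360)) = 1/18720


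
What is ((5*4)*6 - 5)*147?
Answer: 16905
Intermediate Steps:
((5*4)*6 - 5)*147 = (20*6 - 5)*147 = (120 - 5)*147 = 115*147 = 16905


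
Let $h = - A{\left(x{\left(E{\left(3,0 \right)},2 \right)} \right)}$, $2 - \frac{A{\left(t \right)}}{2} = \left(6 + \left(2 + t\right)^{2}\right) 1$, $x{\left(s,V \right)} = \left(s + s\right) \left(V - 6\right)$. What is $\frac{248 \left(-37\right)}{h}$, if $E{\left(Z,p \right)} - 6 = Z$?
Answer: $- \frac{1147}{1226} \approx -0.93556$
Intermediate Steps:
$E{\left(Z,p \right)} = 6 + Z$
$x{\left(s,V \right)} = 2 s \left(-6 + V\right)$
$A{\left(t \right)} = -8 - 2 \left(2 + t\right)^{2}$ ($A{\left(t \right)} = 4 - 2 \left(6 + \left(2 + t\right)^{2}\right) 1 = 4 - 2 \left(6 + \left(2 + t\right)^{2}\right) = 4 - \left(12 + 2 \left(2 + t\right)^{2}\right) = -8 - 2 \left(2 + t\right)^{2}$)
$h = 9808$ ($h = - (-8 - 2 \left(2 + 2 \left(6 + 3\right) \left(-6 + 2\right)\right)^{2}) = - (-8 - 2 \left(2 + 2 \cdot 9 \left(-4\right)\right)^{2}) = - (-8 - 2 \left(2 - 72\right)^{2}) = - (-8 - 2 \left(-70\right)^{2}) = - (-8 - 9800) = \left(-1\right) \left(-9808\right) = 9808$)
$\frac{248 \left(-37\right)}{h} = \frac{248 \left(-37\right)}{9808} = \left(-9176\right) \frac{1}{9808} = - \frac{1147}{1226}$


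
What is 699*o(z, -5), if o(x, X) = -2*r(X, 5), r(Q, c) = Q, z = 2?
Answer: 6990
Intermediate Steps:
o(x, X) = -2*X
699*o(z, -5) = 699*(-2*(-5)) = 699*10 = 6990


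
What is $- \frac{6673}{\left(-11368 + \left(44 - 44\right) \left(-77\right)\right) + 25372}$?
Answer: $- \frac{6673}{14004} \approx -0.47651$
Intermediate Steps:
$- \frac{6673}{\left(-11368 + \left(44 - 44\right) \left(-77\right)\right) + 25372} = - \frac{6673}{\left(-11368 + 0 \left(-77\right)\right) + 25372} = - \frac{6673}{\left(-11368 + 0\right) + 25372} = - \frac{6673}{-11368 + 25372} = - \frac{6673}{14004}$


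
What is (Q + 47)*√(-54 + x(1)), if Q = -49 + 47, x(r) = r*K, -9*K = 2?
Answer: 30*I*√122 ≈ 331.36*I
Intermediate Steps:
K = -2/9 (K = -⅑*2 = -2/9 ≈ -0.22222)
x(r) = -2*r/9 (x(r) = r*(-2/9) = -2*r/9)
Q = -2
(Q + 47)*√(-54 + x(1)) = (-2 + 47)*√(-54 - 2/9*1) = 45*√(-54 - 2/9) = 45*√(-488/9) = 45*(2*I*√122/3) = 30*I*√122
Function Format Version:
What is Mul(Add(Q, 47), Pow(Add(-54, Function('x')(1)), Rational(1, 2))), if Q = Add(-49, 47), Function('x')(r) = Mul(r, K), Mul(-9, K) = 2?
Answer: Mul(30, I, Pow(122, Rational(1, 2))) ≈ Mul(331.36, I)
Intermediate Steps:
K = Rational(-2, 9) (K = Mul(Rational(-1, 9), 2) = Rational(-2, 9) ≈ -0.22222)
Function('x')(r) = Mul(Rational(-2, 9), r) (Function('x')(r) = Mul(r, Rational(-2, 9)) = Mul(Rational(-2, 9), r))
Q = -2
Mul(Add(Q, 47), Pow(Add(-54, Function('x')(1)), Rational(1, 2))) = Mul(Add(-2, 47), Pow(Add(-54, Mul(Rational(-2, 9), 1)), Rational(1, 2))) = Mul(45, Pow(Add(-54, Rational(-2, 9)), Rational(1, 2))) = Mul(45, Pow(Rational(-488, 9), Rational(1, 2))) = Mul(45, Mul(Rational(2, 3), I, Pow(122, Rational(1, 2)))) = Mul(30, I, Pow(122, Rational(1, 2)))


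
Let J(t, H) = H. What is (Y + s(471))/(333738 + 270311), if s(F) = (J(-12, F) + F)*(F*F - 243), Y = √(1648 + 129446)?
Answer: 208745316/604049 + 3*√14566/604049 ≈ 345.58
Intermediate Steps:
Y = 3*√14566 (Y = √131094 = 3*√14566 ≈ 362.07)
s(F) = 2*F*(-243 + F²) (s(F) = (F + F)*(F*F - 243) = (2*F)*(F² - 243) = (2*F)*(-243 + F²) = 2*F*(-243 + F²))
(Y + s(471))/(333738 + 270311) = (3*√14566 + 2*471*(-243 + 471²))/(333738 + 270311) = (3*√14566 + 2*471*(-243 + 221841))/604049 = (3*√14566 + 2*471*221598)*(1/604049) = (3*√14566 + 208745316)*(1/604049) = (208745316 + 3*√14566)*(1/604049) = 208745316/604049 + 3*√14566/604049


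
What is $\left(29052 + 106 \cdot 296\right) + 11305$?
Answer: $71733$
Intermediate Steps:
$\left(29052 + 106 \cdot 296\right) + 11305 = \left(29052 + 31376\right) + 11305 = 60428 + 11305 = 71733$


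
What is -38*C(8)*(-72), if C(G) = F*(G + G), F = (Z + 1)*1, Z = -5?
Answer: -175104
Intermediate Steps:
F = -4 (F = (-5 + 1)*1 = -4*1 = -4)
C(G) = -8*G (C(G) = -4*(G + G) = -8*G)
-38*C(8)*(-72) = -(-304)*8*(-72) = -38*(-64)*(-72) = 2432*(-72) = -175104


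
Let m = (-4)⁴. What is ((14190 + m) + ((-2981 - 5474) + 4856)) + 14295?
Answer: 25142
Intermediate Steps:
m = 256
((14190 + m) + ((-2981 - 5474) + 4856)) + 14295 = ((14190 + 256) + ((-2981 - 5474) + 4856)) + 14295 = (14446 + (-8455 + 4856)) + 14295 = (14446 - 3599) + 14295 = 10847 + 14295 = 25142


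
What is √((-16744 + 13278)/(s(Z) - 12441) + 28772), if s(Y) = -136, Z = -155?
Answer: √4551225281070/12577 ≈ 169.62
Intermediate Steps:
√((-16744 + 13278)/(s(Z) - 12441) + 28772) = √((-16744 + 13278)/(-136 - 12441) + 28772) = √(-3466/(-12577) + 28772) = √(-3466*(-1/12577) + 28772) = √(3466/12577 + 28772) = √(361868910/12577) = √4551225281070/12577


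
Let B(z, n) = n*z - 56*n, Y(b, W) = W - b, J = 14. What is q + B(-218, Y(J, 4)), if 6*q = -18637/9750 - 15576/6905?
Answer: 221304379103/80788500 ≈ 2739.3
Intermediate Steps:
B(z, n) = -56*n + n*z
q = -56110897/80788500 (q = (-18637/9750 - 15576/6905)/6 = (⅙)*(-56110897/13464750) = -56110897/80788500 ≈ -0.69454)
q + B(-218, Y(J, 4)) = -56110897/80788500 + (4 - 1*14)*(-56 - 218) = -56110897/80788500 + (4 - 14)*(-274) = -56110897/80788500 - 10*(-274) = -56110897/80788500 + 2740 = 221304379103/80788500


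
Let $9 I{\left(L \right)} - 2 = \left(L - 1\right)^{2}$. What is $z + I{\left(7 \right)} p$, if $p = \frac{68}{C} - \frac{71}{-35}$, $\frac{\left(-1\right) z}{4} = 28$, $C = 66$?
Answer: $- \frac{1029986}{10395} \approx -99.085$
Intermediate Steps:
$z = -112$ ($z = \left(-4\right) 28 = -112$)
$p = \frac{3533}{1155}$ ($p = \frac{68}{66} - \frac{71}{-35} = 68 \cdot \frac{1}{66} - - \frac{71}{35} = \frac{34}{33} + \frac{71}{35} = \frac{3533}{1155} \approx 3.0589$)
$I{\left(L \right)} = \frac{2}{9} + \frac{\left(-1 + L\right)^{2}}{9}$ ($I{\left(L \right)} = \frac{2}{9} + \frac{\left(L - 1\right)^{2}}{9} = \frac{2}{9} + \frac{\left(-1 + L\right)^{2}}{9}$)
$z + I{\left(7 \right)} p = -112 + \left(\frac{2}{9} + \frac{\left(-1 + 7\right)^{2}}{9}\right) \frac{3533}{1155} = -112 + \left(\frac{2}{9} + \frac{6^{2}}{9}\right) \frac{3533}{1155} = -112 + \left(\frac{2}{9} + \frac{1}{9} \cdot 36\right) \frac{3533}{1155} = -112 + \left(\frac{2}{9} + 4\right) \frac{3533}{1155} = -112 + \frac{38}{9} \cdot \frac{3533}{1155} = -112 + \frac{134254}{10395} = - \frac{1029986}{10395}$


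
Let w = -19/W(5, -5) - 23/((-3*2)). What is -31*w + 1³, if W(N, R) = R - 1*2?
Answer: -8483/42 ≈ -201.98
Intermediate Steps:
W(N, R) = -2 + R (W(N, R) = R - 2 = -2 + R)
w = 275/42 (w = -19/(-2 - 5) - 23/((-3*2)) = -19/(-7) - 23/(-6) = -19*(-⅐) - 23*(-⅙) = 19/7 + 23/6 = 275/42 ≈ 6.5476)
-31*w + 1³ = -31*275/42 + 1³ = -8525/42 + 1 = -8483/42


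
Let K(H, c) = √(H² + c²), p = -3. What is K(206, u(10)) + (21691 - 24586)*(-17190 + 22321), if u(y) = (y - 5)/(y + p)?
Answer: -14854245 + 97*√221/7 ≈ -1.4854e+7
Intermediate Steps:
u(y) = (-5 + y)/(-3 + y) (u(y) = (y - 5)/(y - 3) = (-5 + y)/(-3 + y))
K(206, u(10)) + (21691 - 24586)*(-17190 + 22321) = √(206² + ((-5 + 10)/(-3 + 10))²) + (21691 - 24586)*(-17190 + 22321) = √(42436 + (5/7)²) - 2895*5131 = √(42436 + ((⅐)*5)²) - 14854245 = √(42436 + (5/7)²) - 14854245 = √(42436 + 25/49) - 14854245 = √(2079389/49) - 14854245 = 97*√221/7 - 14854245 = -14854245 + 97*√221/7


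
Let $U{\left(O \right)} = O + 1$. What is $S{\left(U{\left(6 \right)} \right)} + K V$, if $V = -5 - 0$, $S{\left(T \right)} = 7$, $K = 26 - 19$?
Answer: $-28$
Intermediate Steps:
$U{\left(O \right)} = 1 + O$
$K = 7$ ($K = 26 - 19 = 7$)
$V = -5$ ($V = -5 + 0 = -5$)
$S{\left(U{\left(6 \right)} \right)} + K V = 7 + 7 \left(-5\right) = 7 - 35 = -28$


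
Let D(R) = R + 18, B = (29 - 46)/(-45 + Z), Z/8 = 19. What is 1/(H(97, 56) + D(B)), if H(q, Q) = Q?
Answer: 107/7901 ≈ 0.013543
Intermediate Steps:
Z = 152 (Z = 8*19 = 152)
B = -17/107 (B = (29 - 46)/(-45 + 152) = -17/107 ≈ -0.15888)
D(R) = 18 + R
1/(H(97, 56) + D(B)) = 1/(56 + (18 - 17/107)) = 1/(56 + 1909/107) = 1/(7901/107) = 107/7901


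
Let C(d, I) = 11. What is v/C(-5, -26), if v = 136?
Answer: 136/11 ≈ 12.364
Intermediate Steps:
v/C(-5, -26) = 136/11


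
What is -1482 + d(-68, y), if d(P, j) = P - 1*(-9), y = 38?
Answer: -1541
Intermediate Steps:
d(P, j) = 9 + P (d(P, j) = P + 9 = 9 + P)
-1482 + d(-68, y) = -1482 + (9 - 68) = -1482 - 59 = -1541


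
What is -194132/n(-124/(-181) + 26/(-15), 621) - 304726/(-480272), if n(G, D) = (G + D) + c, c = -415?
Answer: -31620827755627/33405559096 ≈ -946.57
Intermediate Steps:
n(G, D) = -415 + D + G (n(G, D) = (G + D) - 415 = (D + G) - 415 = -415 + D + G)
-194132/n(-124/(-181) + 26/(-15), 621) - 304726/(-480272) = -194132/(-415 + 621 + (-124/(-181) + 26/(-15))) - 304726/(-480272) = -194132/(-415 + 621 + (-124*(-1/181) + 26*(-1/15))) - 304726*(-1/480272) = -194132/(-415 + 621 + (124/181 - 26/15)) + 152363/240136 = -194132/(-415 + 621 - 2846/2715) + 152363/240136 = -194132/556444/2715 + 152363/240136 = -194132*2715/556444 + 152363/240136 = -131767095/139111 + 152363/240136 = -31620827755627/33405559096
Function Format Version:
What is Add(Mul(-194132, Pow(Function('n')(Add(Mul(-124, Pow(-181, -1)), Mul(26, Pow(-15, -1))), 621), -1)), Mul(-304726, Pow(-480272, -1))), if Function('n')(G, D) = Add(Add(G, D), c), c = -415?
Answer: Rational(-31620827755627, 33405559096) ≈ -946.57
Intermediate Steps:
Function('n')(G, D) = Add(-415, D, G) (Function('n')(G, D) = Add(Add(G, D), -415) = Add(Add(D, G), -415) = Add(-415, D, G))
Add(Mul(-194132, Pow(Function('n')(Add(Mul(-124, Pow(-181, -1)), Mul(26, Pow(-15, -1))), 621), -1)), Mul(-304726, Pow(-480272, -1))) = Add(Mul(-194132, Pow(Add(-415, 621, Add(Mul(-124, Pow(-181, -1)), Mul(26, Pow(-15, -1)))), -1)), Mul(-304726, Pow(-480272, -1))) = Add(Mul(-194132, Pow(Add(-415, 621, Add(Mul(-124, Rational(-1, 181)), Mul(26, Rational(-1, 15)))), -1)), Mul(-304726, Rational(-1, 480272))) = Add(Mul(-194132, Pow(Add(-415, 621, Add(Rational(124, 181), Rational(-26, 15))), -1)), Rational(152363, 240136)) = Add(Mul(-194132, Pow(Add(-415, 621, Rational(-2846, 2715)), -1)), Rational(152363, 240136)) = Add(Mul(-194132, Pow(Rational(556444, 2715), -1)), Rational(152363, 240136)) = Add(Mul(-194132, Rational(2715, 556444)), Rational(152363, 240136)) = Add(Rational(-131767095, 139111), Rational(152363, 240136)) = Rational(-31620827755627, 33405559096)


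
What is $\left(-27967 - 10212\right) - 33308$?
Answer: $-71487$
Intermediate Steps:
$\left(-27967 - 10212\right) - 33308 = -38179 - 33308 = -71487$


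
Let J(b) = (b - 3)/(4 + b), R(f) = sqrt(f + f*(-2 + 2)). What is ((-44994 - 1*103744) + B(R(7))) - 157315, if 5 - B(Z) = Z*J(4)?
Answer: -306048 - sqrt(7)/8 ≈ -3.0605e+5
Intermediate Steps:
R(f) = sqrt(f) (R(f) = sqrt(f + f*0) = sqrt(f + 0) = sqrt(f))
J(b) = (-3 + b)/(4 + b)
B(Z) = 5 - Z/8 (B(Z) = 5 - Z*(-3 + 4)/(4 + 4) = 5 - Z*1/8 = 5 - Z*(1/8)*1 = 5 - Z/8)
((-44994 - 1*103744) + B(R(7))) - 157315 = ((-44994 - 1*103744) + (5 - sqrt(7)/8)) - 157315 = ((-44994 - 103744) + (5 - sqrt(7)/8)) - 157315 = (-148738 + (5 - sqrt(7)/8)) - 157315 = (-148733 - sqrt(7)/8) - 157315 = -306048 - sqrt(7)/8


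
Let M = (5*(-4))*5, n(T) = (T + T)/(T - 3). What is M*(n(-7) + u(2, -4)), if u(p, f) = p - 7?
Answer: 360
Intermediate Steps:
n(T) = 2*T/(-3 + T) (n(T) = (2*T)/(-3 + T) = 2*T/(-3 + T))
M = -100 (M = -20*5 = -100)
u(p, f) = -7 + p
M*(n(-7) + u(2, -4)) = -100*(2*(-7)/(-3 - 7) + (-7 + 2)) = -100*(2*(-7)/(-10) - 5) = -100*(2*(-7)*(-⅒) - 5) = -100*(7/5 - 5) = -100*(-18/5) = 360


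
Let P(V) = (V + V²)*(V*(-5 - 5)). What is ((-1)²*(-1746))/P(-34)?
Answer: -291/63580 ≈ -0.0045769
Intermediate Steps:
P(V) = -10*V*(V + V²) (P(V) = (V + V²)*(V*(-10)) = (V + V²)*(-10*V) = -10*V*(V + V²))
((-1)²*(-1746))/P(-34) = ((-1)²*(-1746))/((10*(-34)²*(-1 - 1*(-34)))) = (1*(-1746))/((10*1156*(-1 + 34))) = -1746/(10*1156*33) = -1746/381480 = -1746*1/381480 = -291/63580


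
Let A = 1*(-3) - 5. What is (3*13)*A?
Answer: -312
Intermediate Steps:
A = -8 (A = -3 - 5 = -8)
(3*13)*A = (3*13)*(-8) = 39*(-8) = -312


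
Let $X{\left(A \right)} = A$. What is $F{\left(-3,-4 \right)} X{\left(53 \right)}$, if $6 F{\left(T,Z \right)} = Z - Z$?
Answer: $0$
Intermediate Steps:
$F{\left(T,Z \right)} = 0$ ($F{\left(T,Z \right)} = \frac{Z - Z}{6} = \frac{1}{6} \cdot 0 = 0$)
$F{\left(-3,-4 \right)} X{\left(53 \right)} = 0 \cdot 53 = 0$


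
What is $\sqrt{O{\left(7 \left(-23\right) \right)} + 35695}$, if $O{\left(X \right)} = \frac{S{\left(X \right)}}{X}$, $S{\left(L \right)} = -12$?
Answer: $\frac{\sqrt{925252027}}{161} \approx 188.93$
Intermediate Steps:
$O{\left(X \right)} = - \frac{12}{X}$
$\sqrt{O{\left(7 \left(-23\right) \right)} + 35695} = \sqrt{- \frac{12}{7 \left(-23\right)} + 35695} = \sqrt{- \frac{12}{-161} + 35695} = \sqrt{\left(-12\right) \left(- \frac{1}{161}\right) + 35695} = \sqrt{\frac{12}{161} + 35695} = \sqrt{\frac{5746907}{161}} = \frac{\sqrt{925252027}}{161}$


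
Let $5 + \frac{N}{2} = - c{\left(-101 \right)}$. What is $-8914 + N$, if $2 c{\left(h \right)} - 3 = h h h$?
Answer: $1021374$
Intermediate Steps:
$c{\left(h \right)} = \frac{3}{2} + \frac{h^{3}}{2}$ ($c{\left(h \right)} = \frac{3}{2} + \frac{h h h}{2} = \frac{3}{2} + \frac{h^{2} h}{2} = \frac{3}{2} + \frac{h^{3}}{2}$)
$N = 1030288$ ($N = -10 + 2 \left(- (\frac{3}{2} + \frac{\left(-101\right)^{3}}{2})\right) = -10 + 2 \left(- (\frac{3}{2} + \frac{1}{2} \left(-1030301\right))\right) = -10 + 2 \left(- (\frac{3}{2} - \frac{1030301}{2})\right) = -10 + 2 \left(\left(-1\right) \left(-515149\right)\right) = -10 + 2 \cdot 515149 = -10 + 1030298 = 1030288$)
$-8914 + N = -8914 + 1030288 = 1021374$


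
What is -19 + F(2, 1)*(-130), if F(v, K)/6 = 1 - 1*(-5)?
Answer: -4699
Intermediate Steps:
F(v, K) = 36 (F(v, K) = 6*(1 - 1*(-5)) = 6*(1 + 5) = 6*6 = 36)
-19 + F(2, 1)*(-130) = -19 + 36*(-130) = -19 - 4680 = -4699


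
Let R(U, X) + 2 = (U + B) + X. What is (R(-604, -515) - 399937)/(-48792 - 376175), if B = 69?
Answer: 400989/424967 ≈ 0.94358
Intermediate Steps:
R(U, X) = 67 + U + X (R(U, X) = -2 + ((U + 69) + X) = -2 + ((69 + U) + X) = -2 + (69 + U + X) = 67 + U + X)
(R(-604, -515) - 399937)/(-48792 - 376175) = ((67 - 604 - 515) - 399937)/(-48792 - 376175) = (-1052 - 399937)/(-424967) = -400989*(-1/424967) = 400989/424967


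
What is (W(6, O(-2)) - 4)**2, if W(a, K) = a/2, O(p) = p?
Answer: 1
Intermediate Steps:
W(a, K) = a/2 (W(a, K) = a*(1/2) = a/2)
(W(6, O(-2)) - 4)**2 = ((1/2)*6 - 4)**2 = (3 - 4)**2 = (-1)**2 = 1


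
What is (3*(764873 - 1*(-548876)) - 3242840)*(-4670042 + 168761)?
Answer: -3143726159367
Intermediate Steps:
(3*(764873 - 1*(-548876)) - 3242840)*(-4670042 + 168761) = (3*(764873 + 548876) - 3242840)*(-4501281) = (3*1313749 - 3242840)*(-4501281) = (3941247 - 3242840)*(-4501281) = 698407*(-4501281) = -3143726159367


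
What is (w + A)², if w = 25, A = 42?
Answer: 4489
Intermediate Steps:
(w + A)² = (25 + 42)² = 67² = 4489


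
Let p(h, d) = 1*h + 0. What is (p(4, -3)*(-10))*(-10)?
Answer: 400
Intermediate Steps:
p(h, d) = h (p(h, d) = h + 0 = h)
(p(4, -3)*(-10))*(-10) = (4*(-10))*(-10) = -40*(-10) = 400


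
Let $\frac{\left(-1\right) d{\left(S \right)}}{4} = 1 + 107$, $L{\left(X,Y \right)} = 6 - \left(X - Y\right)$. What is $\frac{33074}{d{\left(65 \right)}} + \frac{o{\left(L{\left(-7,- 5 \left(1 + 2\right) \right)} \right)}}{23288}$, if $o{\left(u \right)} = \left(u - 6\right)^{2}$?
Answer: $- \frac{48137479}{628776} \approx -76.557$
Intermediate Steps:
$L{\left(X,Y \right)} = 6 + Y - X$
$o{\left(u \right)} = \left(-6 + u\right)^{2}$
$d{\left(S \right)} = -432$ ($d{\left(S \right)} = - 4 \left(1 + 107\right) = \left(-4\right) 108 = -432$)
$\frac{33074}{d{\left(65 \right)}} + \frac{o{\left(L{\left(-7,- 5 \left(1 + 2\right) \right)} \right)}}{23288} = \frac{33074}{-432} + \frac{\left(-6 - \left(-13 + 5 \left(1 + 2\right)\right)\right)^{2}}{23288} = 33074 \left(- \frac{1}{432}\right) + \left(-6 + \left(6 - 15 + 7\right)\right)^{2} \cdot \frac{1}{23288} = - \frac{16537}{216} + \left(-6 + \left(6 - 15 + 7\right)\right)^{2} \cdot \frac{1}{23288} = - \frac{16537}{216} + \left(-6 - 2\right)^{2} \cdot \frac{1}{23288} = - \frac{16537}{216} + \left(-8\right)^{2} \cdot \frac{1}{23288} = - \frac{16537}{216} + 64 \cdot \frac{1}{23288} = - \frac{16537}{216} + \frac{8}{2911} = - \frac{48137479}{628776}$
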